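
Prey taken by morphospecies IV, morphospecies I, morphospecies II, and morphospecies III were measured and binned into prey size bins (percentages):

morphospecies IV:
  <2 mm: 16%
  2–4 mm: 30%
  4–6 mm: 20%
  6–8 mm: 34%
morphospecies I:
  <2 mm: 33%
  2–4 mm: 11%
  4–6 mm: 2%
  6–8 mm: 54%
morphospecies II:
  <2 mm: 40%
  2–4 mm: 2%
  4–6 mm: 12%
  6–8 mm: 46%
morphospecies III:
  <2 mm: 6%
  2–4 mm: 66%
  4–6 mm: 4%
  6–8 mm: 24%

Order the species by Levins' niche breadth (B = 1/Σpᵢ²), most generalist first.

Convert percentages to proportions (divide by 100).
Σp_IVᵢ² = 0.16² + 0.30² + 0.20² + 0.34² = 0.0256 + 0.0900 + 0.0400 + 0.1156 = 0.2712
B_IV = 1 / 0.2712 = 3.6873
Σp_Iᵢ² = 0.33² + 0.11² + 0.02² + 0.54² = 0.1089 + 0.0121 + 0.0004 + 0.2916 = 0.4130
B_I = 1 / 0.4130 = 2.4213
Σp_IIᵢ² = 0.40² + 0.02² + 0.12² + 0.46² = 0.1600 + 0.0004 + 0.0144 + 0.2116 = 0.3864
B_II = 1 / 0.3864 = 2.5880
Σp_IIIᵢ² = 0.06² + 0.66² + 0.04² + 0.24² = 0.0036 + 0.4356 + 0.0016 + 0.0576 = 0.4984
B_III = 1 / 0.4984 = 2.0064
Ranking by B (broadest → narrowest): morphospecies IV (3.69) > morphospecies II (2.59) > morphospecies I (2.42) > morphospecies III (2.01)

morphospecies IV > morphospecies II > morphospecies I > morphospecies III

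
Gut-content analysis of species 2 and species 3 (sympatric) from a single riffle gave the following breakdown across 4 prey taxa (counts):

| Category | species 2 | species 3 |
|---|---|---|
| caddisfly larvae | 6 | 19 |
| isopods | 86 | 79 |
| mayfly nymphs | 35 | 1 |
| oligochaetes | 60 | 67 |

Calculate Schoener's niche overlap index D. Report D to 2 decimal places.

Proportions for species 2 (n=187): 6/187=0.0321, 86/187=0.4599, 35/187=0.1872, 60/187=0.3209
Proportions for species 3 (n=166): 19/166=0.1145, 79/166=0.4759, 1/166=0.0060, 67/166=0.4036
Σ|p₁ᵢ − p₂ᵢ| = 0.0824 + 0.0160 + 0.1812 + 0.0827 = 0.3623
D = 1 − ½ × 0.3623 = 1 − 0.18115 = 0.81885

0.82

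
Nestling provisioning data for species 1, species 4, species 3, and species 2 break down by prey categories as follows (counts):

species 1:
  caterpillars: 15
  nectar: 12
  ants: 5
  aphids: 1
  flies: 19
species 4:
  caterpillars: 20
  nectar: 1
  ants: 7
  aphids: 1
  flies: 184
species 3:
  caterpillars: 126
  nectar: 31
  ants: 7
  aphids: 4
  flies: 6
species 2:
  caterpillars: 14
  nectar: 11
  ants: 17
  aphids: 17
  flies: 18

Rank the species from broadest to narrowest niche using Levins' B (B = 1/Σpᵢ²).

species 2 > species 1 > species 3 > species 4

Proportions for species 1 (n=52): 15/52=0.2885, 12/52=0.2308, 5/52=0.0962, 1/52=0.0192, 19/52=0.3654
Proportions for species 4 (n=213): 20/213=0.0939, 1/213=0.0047, 7/213=0.0329, 1/213=0.0047, 184/213=0.8638
Proportions for species 3 (n=174): 126/174=0.7241, 31/174=0.1782, 7/174=0.0402, 4/174=0.0230, 6/174=0.0345
Proportions for species 2 (n=77): 14/77=0.1818, 11/77=0.1429, 17/77=0.2208, 17/77=0.2208, 18/77=0.2338
Σp_1ᵢ² = 0.2885² + 0.2308² + 0.0962² + 0.0192² + 0.3654² = 0.083232 + 0.053269 + 0.009254 + 0.000369 + 0.133517 = 0.279641
B_1 = 1 / 0.279641 = 3.5760
Σp_4ᵢ² = 0.0939² + 0.0047² + 0.0329² + 0.0047² + 0.8638² = 0.008817 + 0.000022 + 0.001082 + 0.000022 + 0.746150 = 0.756093
B_4 = 1 / 0.756093 = 1.3226
Σp_3ᵢ² = 0.7241² + 0.1782² + 0.0402² + 0.0230² + 0.0345² = 0.524321 + 0.031755 + 0.001616 + 0.000529 + 0.001190 = 0.559411
B_3 = 1 / 0.559411 = 1.7876
Σp_2ᵢ² = 0.1818² + 0.1429² + 0.2208² + 0.2208² + 0.2338² = 0.033051 + 0.020420 + 0.048753 + 0.048753 + 0.054662 = 0.205639
B_2 = 1 / 0.205639 = 4.8629
Ranking by B (broadest → narrowest): species 2 (4.86) > species 1 (3.58) > species 3 (1.79) > species 4 (1.32)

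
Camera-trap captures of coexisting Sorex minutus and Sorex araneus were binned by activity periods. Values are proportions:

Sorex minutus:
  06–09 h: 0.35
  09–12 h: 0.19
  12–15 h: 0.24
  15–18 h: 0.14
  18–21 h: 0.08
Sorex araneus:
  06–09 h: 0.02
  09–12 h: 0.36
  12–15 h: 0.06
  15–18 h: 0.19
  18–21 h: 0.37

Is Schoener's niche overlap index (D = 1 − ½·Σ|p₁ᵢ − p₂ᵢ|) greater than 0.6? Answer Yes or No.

No

Σ|p₁ᵢ − p₂ᵢ| = 0.33 + 0.17 + 0.18 + 0.05 + 0.29 = 1.02
D = 1 − ½ × 1.02 = 1 − 0.510 = 0.4900
D = 0.4900 < 0.6 → No.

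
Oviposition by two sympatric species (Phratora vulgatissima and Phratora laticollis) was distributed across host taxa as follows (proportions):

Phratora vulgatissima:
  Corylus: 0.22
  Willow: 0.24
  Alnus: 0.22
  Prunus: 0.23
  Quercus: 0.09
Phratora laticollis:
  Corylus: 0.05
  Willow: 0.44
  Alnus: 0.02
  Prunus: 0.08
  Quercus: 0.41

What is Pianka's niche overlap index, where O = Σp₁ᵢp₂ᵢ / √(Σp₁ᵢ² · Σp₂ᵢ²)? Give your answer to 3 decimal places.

0.624

Σ p₁ᵢp₂ᵢ = 0.0110 + 0.1056 + 0.0044 + 0.0184 + 0.0369 = 0.1763
Σp_1ᵢ² = 0.22² + 0.24² + 0.22² + 0.23² + 0.09² = 0.0484 + 0.0576 + 0.0484 + 0.0529 + 0.0081 = 0.2154
Σp_2ᵢ² = 0.05² + 0.44² + 0.02² + 0.08² + 0.41² = 0.0025 + 0.1936 + 0.0004 + 0.0064 + 0.1681 = 0.3710
O = 0.1763 / √(0.2154 × 0.3710) = 0.1763 / 0.282690 = 0.62365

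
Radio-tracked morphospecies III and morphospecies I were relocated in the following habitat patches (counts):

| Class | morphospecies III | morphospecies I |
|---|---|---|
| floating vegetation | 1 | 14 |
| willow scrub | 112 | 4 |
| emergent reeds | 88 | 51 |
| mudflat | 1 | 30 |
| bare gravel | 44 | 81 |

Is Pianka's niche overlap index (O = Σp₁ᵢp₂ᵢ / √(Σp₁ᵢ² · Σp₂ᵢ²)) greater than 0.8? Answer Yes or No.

No

Proportions for morphospecies III (n=246): 1/246=0.0041, 112/246=0.4553, 88/246=0.3577, 1/246=0.0041, 44/246=0.1789
Proportions for morphospecies I (n=180): 14/180=0.0778, 4/180=0.0222, 51/180=0.2833, 30/180=0.1667, 81/180=0.4500
Σ p₁ᵢp₂ᵢ = 0.000319 + 0.010108 + 0.101336 + 0.000683 + 0.080505 = 0.192951
Σp_1ᵢ² = 0.0041² + 0.4553² + 0.3577² + 0.0041² + 0.1789² = 0.000017 + 0.207298 + 0.127949 + 0.000017 + 0.032005 = 0.367286
Σp_2ᵢ² = 0.0778² + 0.0222² + 0.2833² + 0.1667² + 0.4500² = 0.006053 + 0.000493 + 0.080259 + 0.027789 + 0.202500 = 0.317094
O = 0.192951 / √(0.367286 × 0.317094) = 0.192951 / 0.3412685 = 0.5654
O = 0.5654 < 0.8 → No.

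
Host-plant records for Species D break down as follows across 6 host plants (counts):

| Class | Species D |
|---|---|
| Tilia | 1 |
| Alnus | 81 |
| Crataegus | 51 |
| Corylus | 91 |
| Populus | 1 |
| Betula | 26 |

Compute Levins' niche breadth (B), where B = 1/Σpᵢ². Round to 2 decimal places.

3.48

Proportions for Species D (n=251): 1/251=0.0040, 81/251=0.3227, 51/251=0.2032, 91/251=0.3625, 1/251=0.0040, 26/251=0.1036
Σpᵢ² = 0.0040² + 0.3227² + 0.2032² + 0.3625² + 0.0040² + 0.1036² = 0.000016 + 0.104135 + 0.041290 + 0.131406 + 0.000016 + 0.010733 = 0.287596
B = 1 / 0.287596 = 3.4771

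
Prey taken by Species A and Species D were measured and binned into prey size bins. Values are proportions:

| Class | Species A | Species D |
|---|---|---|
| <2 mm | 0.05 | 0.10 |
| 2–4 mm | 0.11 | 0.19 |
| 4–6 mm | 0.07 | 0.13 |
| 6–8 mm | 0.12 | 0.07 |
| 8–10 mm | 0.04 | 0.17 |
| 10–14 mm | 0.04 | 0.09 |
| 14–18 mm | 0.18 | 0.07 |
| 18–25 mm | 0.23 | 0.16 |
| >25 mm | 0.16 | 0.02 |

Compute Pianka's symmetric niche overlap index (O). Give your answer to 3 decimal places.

0.751

Σ p₁ᵢp₂ᵢ = 0.0050 + 0.0209 + 0.0091 + 0.0084 + 0.0068 + 0.0036 + 0.0126 + 0.0368 + 0.0032 = 0.1064
Σp_1ᵢ² = 0.05² + 0.11² + 0.07² + 0.12² + 0.04² + 0.04² + 0.18² + 0.23² + 0.16² = 0.0025 + 0.0121 + 0.0049 + 0.0144 + 0.0016 + 0.0016 + 0.0324 + 0.0529 + 0.0256 = 0.1480
Σp_2ᵢ² = 0.10² + 0.19² + 0.13² + 0.07² + 0.17² + 0.09² + 0.07² + 0.16² + 0.02² = 0.0100 + 0.0361 + 0.0169 + 0.0049 + 0.0289 + 0.0081 + 0.0049 + 0.0256 + 0.0004 = 0.1358
O = 0.1064 / √(0.1480 × 0.1358) = 0.1064 / 0.141769 = 0.75052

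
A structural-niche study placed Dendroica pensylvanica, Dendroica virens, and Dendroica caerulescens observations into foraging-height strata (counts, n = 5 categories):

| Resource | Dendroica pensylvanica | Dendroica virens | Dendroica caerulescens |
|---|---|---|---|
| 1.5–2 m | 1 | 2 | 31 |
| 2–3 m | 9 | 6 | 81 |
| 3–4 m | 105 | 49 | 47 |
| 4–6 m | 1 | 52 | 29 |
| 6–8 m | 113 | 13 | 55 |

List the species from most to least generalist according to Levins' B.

Proportions for Dendroica pensylvanica (n=229): 1/229=0.0044, 9/229=0.0393, 105/229=0.4585, 1/229=0.0044, 113/229=0.4934
Proportions for Dendroica virens (n=122): 2/122=0.0164, 6/122=0.0492, 49/122=0.4016, 52/122=0.4262, 13/122=0.1066
Proportions for Dendroica caerulescens (n=243): 31/243=0.1276, 81/243=0.3333, 47/243=0.1934, 29/243=0.1193, 55/243=0.2263
Σp_pensᵢ² = 0.0044² + 0.0393² + 0.4585² + 0.0044² + 0.4934² = 0.000019 + 0.001544 + 0.210222 + 0.000019 + 0.243444 = 0.455248
B_pens = 1 / 0.455248 = 2.1966
Σp_vireᵢ² = 0.0164² + 0.0492² + 0.4016² + 0.4262² + 0.1066² = 0.000269 + 0.002421 + 0.161283 + 0.181646 + 0.011364 = 0.356983
B_vire = 1 / 0.356983 = 2.8013
Σp_caerᵢ² = 0.1276² + 0.3333² + 0.1934² + 0.1193² + 0.2263² = 0.016282 + 0.111089 + 0.037404 + 0.014232 + 0.051212 = 0.230219
B_caer = 1 / 0.230219 = 4.3437
Ranking by B (broadest → narrowest): Dendroica caerulescens (4.34) > Dendroica virens (2.80) > Dendroica pensylvanica (2.20)

Dendroica caerulescens > Dendroica virens > Dendroica pensylvanica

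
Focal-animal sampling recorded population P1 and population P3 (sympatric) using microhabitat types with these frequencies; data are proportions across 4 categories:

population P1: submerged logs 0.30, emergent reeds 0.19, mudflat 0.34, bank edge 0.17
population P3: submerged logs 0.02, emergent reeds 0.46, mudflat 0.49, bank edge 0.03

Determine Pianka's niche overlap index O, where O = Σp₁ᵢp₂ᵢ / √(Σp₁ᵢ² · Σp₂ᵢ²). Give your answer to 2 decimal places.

Σ p₁ᵢp₂ᵢ = 0.0060 + 0.0874 + 0.1666 + 0.0051 = 0.2651
Σp_1ᵢ² = 0.30² + 0.19² + 0.34² + 0.17² = 0.0900 + 0.0361 + 0.1156 + 0.0289 = 0.2706
Σp_2ᵢ² = 0.02² + 0.46² + 0.49² + 0.03² = 0.0004 + 0.2116 + 0.2401 + 0.0009 = 0.4530
O = 0.2651 / √(0.2706 × 0.4530) = 0.2651 / 0.35012 = 0.7572

0.76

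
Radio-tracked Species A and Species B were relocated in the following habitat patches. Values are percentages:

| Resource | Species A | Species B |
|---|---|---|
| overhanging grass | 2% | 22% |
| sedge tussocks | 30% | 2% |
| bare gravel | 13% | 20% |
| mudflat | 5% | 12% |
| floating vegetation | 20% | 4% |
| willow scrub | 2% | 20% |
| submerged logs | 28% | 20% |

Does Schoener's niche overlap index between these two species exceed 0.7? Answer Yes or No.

No

Convert percentages to proportions (divide by 100).
Σ|p₁ᵢ − p₂ᵢ| = 0.20 + 0.28 + 0.07 + 0.07 + 0.16 + 0.18 + 0.08 = 1.04
D = 1 − ½ × 1.04 = 1 − 0.520 = 0.4800
D = 0.4800 < 0.7 → No.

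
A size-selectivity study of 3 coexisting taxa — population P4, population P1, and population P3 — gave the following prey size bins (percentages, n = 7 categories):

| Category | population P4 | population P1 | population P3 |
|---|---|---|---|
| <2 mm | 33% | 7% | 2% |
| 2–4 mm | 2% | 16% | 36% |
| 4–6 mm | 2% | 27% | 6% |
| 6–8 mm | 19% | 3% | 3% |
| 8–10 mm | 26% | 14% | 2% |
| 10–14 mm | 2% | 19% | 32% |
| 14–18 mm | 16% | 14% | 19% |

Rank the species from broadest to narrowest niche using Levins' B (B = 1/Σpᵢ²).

Convert percentages to proportions (divide by 100).
Σp_P4ᵢ² = 0.33² + 0.02² + 0.02² + 0.19² + 0.26² + 0.02² + 0.16² = 0.1089 + 0.0004 + 0.0004 + 0.0361 + 0.0676 + 0.0004 + 0.0256 = 0.2394
B_P4 = 1 / 0.2394 = 4.1771
Σp_P1ᵢ² = 0.07² + 0.16² + 0.27² + 0.03² + 0.14² + 0.19² + 0.14² = 0.0049 + 0.0256 + 0.0729 + 0.0009 + 0.0196 + 0.0361 + 0.0196 = 0.1796
B_P1 = 1 / 0.1796 = 5.5679
Σp_P3ᵢ² = 0.02² + 0.36² + 0.06² + 0.03² + 0.02² + 0.32² + 0.19² = 0.0004 + 0.1296 + 0.0036 + 0.0009 + 0.0004 + 0.1024 + 0.0361 = 0.2734
B_P3 = 1 / 0.2734 = 3.6576
Ranking by B (broadest → narrowest): population P1 (5.57) > population P4 (4.18) > population P3 (3.66)

population P1 > population P4 > population P3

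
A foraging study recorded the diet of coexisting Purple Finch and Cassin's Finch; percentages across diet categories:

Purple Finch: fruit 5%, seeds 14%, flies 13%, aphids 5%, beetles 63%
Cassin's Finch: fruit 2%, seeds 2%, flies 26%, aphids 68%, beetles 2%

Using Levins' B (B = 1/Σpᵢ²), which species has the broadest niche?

Purple Finch

Convert percentages to proportions (divide by 100).
Σp_Purpᵢ² = 0.05² + 0.14² + 0.13² + 0.05² + 0.63² = 0.0025 + 0.0196 + 0.0169 + 0.0025 + 0.3969 = 0.4384
B_Purp = 1 / 0.4384 = 2.2810
Σp_Cassᵢ² = 0.02² + 0.02² + 0.26² + 0.68² + 0.02² = 0.0004 + 0.0004 + 0.0676 + 0.4624 + 0.0004 = 0.5312
B_Cass = 1 / 0.5312 = 1.8825
Highest B → broadest niche (most generalist): Purple Finch (B = 2.28).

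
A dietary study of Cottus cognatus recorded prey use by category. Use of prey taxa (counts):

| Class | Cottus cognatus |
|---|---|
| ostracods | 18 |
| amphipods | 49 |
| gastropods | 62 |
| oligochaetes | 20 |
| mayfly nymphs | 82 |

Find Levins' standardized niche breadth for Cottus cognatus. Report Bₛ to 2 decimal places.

Proportions for Cottus cognatus (n=231): 18/231=0.0779, 49/231=0.2121, 62/231=0.2684, 20/231=0.0866, 82/231=0.3550
Σpᵢ² = 0.0779² + 0.2121² + 0.2684² + 0.0866² + 0.3550² = 0.006068 + 0.044986 + 0.072039 + 0.007500 + 0.126025 = 0.256618
B = 1 / 0.256618 = 3.8968
Bₛ = (B − 1)/(n − 1) = (3.8968 − 1)/(5 − 1) = 2.8968/4 = 0.7242

0.72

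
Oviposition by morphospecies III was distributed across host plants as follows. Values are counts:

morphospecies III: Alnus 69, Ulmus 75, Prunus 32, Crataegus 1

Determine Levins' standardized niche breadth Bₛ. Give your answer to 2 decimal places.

0.58

Proportions for morphospecies III (n=177): 69/177=0.3898, 75/177=0.4237, 32/177=0.1808, 1/177=0.0056
Σpᵢ² = 0.3898² + 0.4237² + 0.1808² + 0.0056² = 0.151944 + 0.179522 + 0.032689 + 0.000031 = 0.364186
B = 1 / 0.364186 = 2.7458
Bₛ = (B − 1)/(n − 1) = (2.7458 − 1)/(4 − 1) = 1.7458/3 = 0.5819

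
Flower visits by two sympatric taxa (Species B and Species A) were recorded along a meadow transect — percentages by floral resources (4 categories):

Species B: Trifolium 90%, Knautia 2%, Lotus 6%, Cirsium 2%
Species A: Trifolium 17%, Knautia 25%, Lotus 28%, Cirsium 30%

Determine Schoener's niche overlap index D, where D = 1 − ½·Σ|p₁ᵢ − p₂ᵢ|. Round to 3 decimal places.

0.270

Convert percentages to proportions (divide by 100).
Σ|p₁ᵢ − p₂ᵢ| = 0.73 + 0.23 + 0.22 + 0.28 = 1.46
D = 1 − ½ × 1.46 = 1 − 0.730 = 0.27000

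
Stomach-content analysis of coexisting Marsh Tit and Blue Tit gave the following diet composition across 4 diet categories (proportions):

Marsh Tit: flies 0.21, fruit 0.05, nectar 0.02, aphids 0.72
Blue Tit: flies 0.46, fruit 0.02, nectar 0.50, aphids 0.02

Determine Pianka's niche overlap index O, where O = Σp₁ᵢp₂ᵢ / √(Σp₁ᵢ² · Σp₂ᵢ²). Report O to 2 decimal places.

Σ p₁ᵢp₂ᵢ = 0.0966 + 0.0010 + 0.0100 + 0.0144 = 0.1220
Σp_1ᵢ² = 0.21² + 0.05² + 0.02² + 0.72² = 0.0441 + 0.0025 + 0.0004 + 0.5184 = 0.5654
Σp_2ᵢ² = 0.46² + 0.02² + 0.50² + 0.02² = 0.2116 + 0.0004 + 0.2500 + 0.0004 = 0.4624
O = 0.1220 / √(0.5654 × 0.4624) = 0.1220 / 0.51131 = 0.2386

0.24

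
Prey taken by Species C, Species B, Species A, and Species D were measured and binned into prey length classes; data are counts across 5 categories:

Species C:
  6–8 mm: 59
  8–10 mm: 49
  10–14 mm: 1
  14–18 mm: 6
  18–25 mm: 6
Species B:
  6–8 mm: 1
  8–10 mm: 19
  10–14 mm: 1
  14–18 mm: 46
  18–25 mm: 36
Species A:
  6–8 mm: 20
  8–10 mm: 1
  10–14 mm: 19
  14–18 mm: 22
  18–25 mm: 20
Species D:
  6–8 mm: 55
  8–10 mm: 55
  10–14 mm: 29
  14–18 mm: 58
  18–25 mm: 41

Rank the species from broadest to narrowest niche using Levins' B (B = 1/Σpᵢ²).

Proportions for Species C (n=121): 59/121=0.4876, 49/121=0.4050, 1/121=0.0083, 6/121=0.0496, 6/121=0.0496
Proportions for Species B (n=103): 1/103=0.0097, 19/103=0.1845, 1/103=0.0097, 46/103=0.4466, 36/103=0.3495
Proportions for Species A (n=82): 20/82=0.2439, 1/82=0.0122, 19/82=0.2317, 22/82=0.2683, 20/82=0.2439
Proportions for Species D (n=238): 55/238=0.2311, 55/238=0.2311, 29/238=0.1218, 58/238=0.2437, 41/238=0.1723
Σp_Cᵢ² = 0.4876² + 0.4050² + 0.0083² + 0.0496² + 0.0496² = 0.237754 + 0.164025 + 0.000069 + 0.002460 + 0.002460 = 0.406768
B_C = 1 / 0.406768 = 2.4584
Σp_Bᵢ² = 0.0097² + 0.1845² + 0.0097² + 0.4466² + 0.3495² = 0.000094 + 0.034040 + 0.000094 + 0.199452 + 0.122150 = 0.355830
B_B = 1 / 0.355830 = 2.8103
Σp_Aᵢ² = 0.2439² + 0.0122² + 0.2317² + 0.2683² + 0.2439² = 0.059487 + 0.000149 + 0.053685 + 0.071985 + 0.059487 = 0.244793
B_A = 1 / 0.244793 = 4.0851
Σp_Dᵢ² = 0.2311² + 0.2311² + 0.1218² + 0.2437² + 0.1723² = 0.053407 + 0.053407 + 0.014835 + 0.059390 + 0.029687 = 0.210726
B_D = 1 / 0.210726 = 4.7455
Ranking by B (broadest → narrowest): Species D (4.75) > Species A (4.09) > Species B (2.81) > Species C (2.46)

Species D > Species A > Species B > Species C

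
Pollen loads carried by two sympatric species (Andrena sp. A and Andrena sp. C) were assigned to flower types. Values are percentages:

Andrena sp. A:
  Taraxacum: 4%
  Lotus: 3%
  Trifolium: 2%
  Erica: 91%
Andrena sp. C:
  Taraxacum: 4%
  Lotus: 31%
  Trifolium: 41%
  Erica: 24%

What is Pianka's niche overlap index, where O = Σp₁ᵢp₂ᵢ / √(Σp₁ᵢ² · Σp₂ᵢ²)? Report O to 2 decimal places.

0.46

Convert percentages to proportions (divide by 100).
Σ p₁ᵢp₂ᵢ = 0.0016 + 0.0093 + 0.0082 + 0.2184 = 0.2375
Σp_1ᵢ² = 0.04² + 0.03² + 0.02² + 0.91² = 0.0016 + 0.0009 + 0.0004 + 0.8281 = 0.8310
Σp_2ᵢ² = 0.04² + 0.31² + 0.41² + 0.24² = 0.0016 + 0.0961 + 0.1681 + 0.0576 = 0.3234
O = 0.2375 / √(0.8310 × 0.3234) = 0.2375 / 0.51841 = 0.4581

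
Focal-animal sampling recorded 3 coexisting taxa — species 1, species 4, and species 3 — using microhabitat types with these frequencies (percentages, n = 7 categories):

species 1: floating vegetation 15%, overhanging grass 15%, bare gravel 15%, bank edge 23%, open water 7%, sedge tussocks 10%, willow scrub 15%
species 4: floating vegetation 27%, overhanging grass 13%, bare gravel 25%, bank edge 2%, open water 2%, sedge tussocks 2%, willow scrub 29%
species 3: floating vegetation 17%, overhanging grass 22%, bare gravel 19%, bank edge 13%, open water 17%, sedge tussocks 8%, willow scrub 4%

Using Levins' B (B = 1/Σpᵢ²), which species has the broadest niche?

Convert percentages to proportions (divide by 100).
Σp_1ᵢ² = 0.15² + 0.15² + 0.15² + 0.23² + 0.07² + 0.10² + 0.15² = 0.0225 + 0.0225 + 0.0225 + 0.0529 + 0.0049 + 0.0100 + 0.0225 = 0.1578
B_1 = 1 / 0.1578 = 6.3371
Σp_4ᵢ² = 0.27² + 0.13² + 0.25² + 0.02² + 0.02² + 0.02² + 0.29² = 0.0729 + 0.0169 + 0.0625 + 0.0004 + 0.0004 + 0.0004 + 0.0841 = 0.2376
B_4 = 1 / 0.2376 = 4.2088
Σp_3ᵢ² = 0.17² + 0.22² + 0.19² + 0.13² + 0.17² + 0.08² + 0.04² = 0.0289 + 0.0484 + 0.0361 + 0.0169 + 0.0289 + 0.0064 + 0.0016 = 0.1672
B_3 = 1 / 0.1672 = 5.9809
Highest B → broadest niche (most generalist): species 1 (B = 6.34).

species 1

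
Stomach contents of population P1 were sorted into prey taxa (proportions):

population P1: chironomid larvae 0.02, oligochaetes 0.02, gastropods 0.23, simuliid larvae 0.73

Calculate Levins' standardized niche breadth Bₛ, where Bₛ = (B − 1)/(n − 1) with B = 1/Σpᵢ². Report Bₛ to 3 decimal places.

0.235

Σpᵢ² = 0.02² + 0.02² + 0.23² + 0.73² = 0.0004 + 0.0004 + 0.0529 + 0.5329 = 0.5866
B = 1 / 0.5866 = 1.70474
Bₛ = (B − 1)/(n − 1) = (1.70474 − 1)/(4 − 1) = 0.70474/3 = 0.23491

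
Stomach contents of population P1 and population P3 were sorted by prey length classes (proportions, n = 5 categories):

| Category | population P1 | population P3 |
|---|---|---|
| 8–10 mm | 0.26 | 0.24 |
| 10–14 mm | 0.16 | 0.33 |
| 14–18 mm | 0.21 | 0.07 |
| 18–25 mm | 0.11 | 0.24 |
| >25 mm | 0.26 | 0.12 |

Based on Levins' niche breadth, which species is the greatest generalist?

Σp_P1ᵢ² = 0.26² + 0.16² + 0.21² + 0.11² + 0.26² = 0.0676 + 0.0256 + 0.0441 + 0.0121 + 0.0676 = 0.2170
B_P1 = 1 / 0.2170 = 4.6083
Σp_P3ᵢ² = 0.24² + 0.33² + 0.07² + 0.24² + 0.12² = 0.0576 + 0.1089 + 0.0049 + 0.0576 + 0.0144 = 0.2434
B_P3 = 1 / 0.2434 = 4.1085
Highest B → broadest niche (most generalist): population P1 (B = 4.61).

population P1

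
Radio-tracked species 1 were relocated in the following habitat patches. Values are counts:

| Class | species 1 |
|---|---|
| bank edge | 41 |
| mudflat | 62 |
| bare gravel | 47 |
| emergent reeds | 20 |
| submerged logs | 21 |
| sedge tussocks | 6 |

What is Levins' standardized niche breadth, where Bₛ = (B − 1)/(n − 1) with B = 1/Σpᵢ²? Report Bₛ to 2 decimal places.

0.70

Proportions for species 1 (n=197): 41/197=0.2081, 62/197=0.3147, 47/197=0.2386, 20/197=0.1015, 21/197=0.1066, 6/197=0.0305
Σpᵢ² = 0.2081² + 0.3147² + 0.2386² + 0.1015² + 0.1066² + 0.0305² = 0.043306 + 0.099036 + 0.056930 + 0.010302 + 0.011364 + 0.000930 = 0.221868
B = 1 / 0.221868 = 4.5072
Bₛ = (B − 1)/(n − 1) = (4.5072 − 1)/(6 − 1) = 3.5072/5 = 0.7014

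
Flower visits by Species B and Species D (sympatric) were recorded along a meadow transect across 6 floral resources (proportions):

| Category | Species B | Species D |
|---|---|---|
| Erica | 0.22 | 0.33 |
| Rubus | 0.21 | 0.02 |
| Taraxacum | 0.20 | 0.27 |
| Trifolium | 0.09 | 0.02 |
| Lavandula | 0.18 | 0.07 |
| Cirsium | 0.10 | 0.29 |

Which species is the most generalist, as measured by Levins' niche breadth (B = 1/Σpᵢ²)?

Species B

Σp_Bᵢ² = 0.22² + 0.21² + 0.20² + 0.09² + 0.18² + 0.10² = 0.0484 + 0.0441 + 0.0400 + 0.0081 + 0.0324 + 0.0100 = 0.1830
B_B = 1 / 0.1830 = 5.4645
Σp_Dᵢ² = 0.33² + 0.02² + 0.27² + 0.02² + 0.07² + 0.29² = 0.1089 + 0.0004 + 0.0729 + 0.0004 + 0.0049 + 0.0841 = 0.2716
B_D = 1 / 0.2716 = 3.6819
Highest B → broadest niche (most generalist): Species B (B = 5.46).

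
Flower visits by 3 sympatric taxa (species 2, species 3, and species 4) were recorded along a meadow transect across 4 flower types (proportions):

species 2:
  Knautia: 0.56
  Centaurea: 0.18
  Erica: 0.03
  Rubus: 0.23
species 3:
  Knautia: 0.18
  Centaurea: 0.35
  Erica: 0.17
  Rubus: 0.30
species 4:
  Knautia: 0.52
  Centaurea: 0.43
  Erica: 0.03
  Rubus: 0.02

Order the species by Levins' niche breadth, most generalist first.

Σp_2ᵢ² = 0.56² + 0.18² + 0.03² + 0.23² = 0.3136 + 0.0324 + 0.0009 + 0.0529 = 0.3998
B_2 = 1 / 0.3998 = 2.5013
Σp_3ᵢ² = 0.18² + 0.35² + 0.17² + 0.30² = 0.0324 + 0.1225 + 0.0289 + 0.0900 = 0.2738
B_3 = 1 / 0.2738 = 3.6523
Σp_4ᵢ² = 0.52² + 0.43² + 0.03² + 0.02² = 0.2704 + 0.1849 + 0.0009 + 0.0004 = 0.4566
B_4 = 1 / 0.4566 = 2.1901
Ranking by B (broadest → narrowest): species 3 (3.65) > species 2 (2.50) > species 4 (2.19)

species 3 > species 2 > species 4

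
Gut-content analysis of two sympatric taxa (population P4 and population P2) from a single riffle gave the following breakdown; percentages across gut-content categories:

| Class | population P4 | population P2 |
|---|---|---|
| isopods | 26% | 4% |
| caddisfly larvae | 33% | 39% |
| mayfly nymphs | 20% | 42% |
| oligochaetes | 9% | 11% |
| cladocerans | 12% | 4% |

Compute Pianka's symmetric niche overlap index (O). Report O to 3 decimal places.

Convert percentages to proportions (divide by 100).
Σ p₁ᵢp₂ᵢ = 0.0104 + 0.1287 + 0.0840 + 0.0099 + 0.0048 = 0.2378
Σp_1ᵢ² = 0.26² + 0.33² + 0.20² + 0.09² + 0.12² = 0.0676 + 0.1089 + 0.0400 + 0.0081 + 0.0144 = 0.2390
Σp_2ᵢ² = 0.04² + 0.39² + 0.42² + 0.11² + 0.04² = 0.0016 + 0.1521 + 0.1764 + 0.0121 + 0.0016 = 0.3438
O = 0.2378 / √(0.2390 × 0.3438) = 0.2378 / 0.286650 = 0.82958

0.830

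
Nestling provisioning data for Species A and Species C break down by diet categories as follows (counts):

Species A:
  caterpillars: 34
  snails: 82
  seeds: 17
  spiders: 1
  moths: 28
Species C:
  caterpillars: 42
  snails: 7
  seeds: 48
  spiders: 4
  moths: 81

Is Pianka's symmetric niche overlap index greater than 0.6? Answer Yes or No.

No

Proportions for Species A (n=162): 34/162=0.2099, 82/162=0.5062, 17/162=0.1049, 1/162=0.0062, 28/162=0.1728
Proportions for Species C (n=182): 42/182=0.2308, 7/182=0.0385, 48/182=0.2637, 4/182=0.0220, 81/182=0.4451
Σ p₁ᵢp₂ᵢ = 0.048445 + 0.019489 + 0.027662 + 0.000136 + 0.076913 = 0.172645
Σp_1ᵢ² = 0.2099² + 0.5062² + 0.1049² + 0.0062² + 0.1728² = 0.044058 + 0.256238 + 0.011004 + 0.000038 + 0.029860 = 0.341198
Σp_2ᵢ² = 0.2308² + 0.0385² + 0.2637² + 0.0220² + 0.4451² = 0.053269 + 0.001482 + 0.069538 + 0.000484 + 0.198114 = 0.322887
O = 0.172645 / √(0.341198 × 0.322887) = 0.172645 / 0.3319163 = 0.5201
O = 0.5201 < 0.6 → No.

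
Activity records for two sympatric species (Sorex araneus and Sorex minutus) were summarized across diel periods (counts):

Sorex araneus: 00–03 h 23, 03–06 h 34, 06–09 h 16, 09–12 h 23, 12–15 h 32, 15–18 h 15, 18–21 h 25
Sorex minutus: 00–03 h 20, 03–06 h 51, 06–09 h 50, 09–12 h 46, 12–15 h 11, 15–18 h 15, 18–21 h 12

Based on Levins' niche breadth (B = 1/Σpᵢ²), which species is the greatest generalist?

Proportions for Sorex araneus (n=168): 23/168=0.1369, 34/168=0.2024, 16/168=0.0952, 23/168=0.1369, 32/168=0.1905, 15/168=0.0893, 25/168=0.1488
Proportions for Sorex minutus (n=205): 20/205=0.0976, 51/205=0.2488, 50/205=0.2439, 46/205=0.2244, 11/205=0.0537, 15/205=0.0732, 12/205=0.0585
Σp_aranᵢ² = 0.1369² + 0.2024² + 0.0952² + 0.1369² + 0.1905² + 0.0893² + 0.1488² = 0.018742 + 0.040966 + 0.009063 + 0.018742 + 0.036290 + 0.007974 + 0.022141 = 0.153918
B_aran = 1 / 0.153918 = 6.4970
Σp_minuᵢ² = 0.0976² + 0.2488² + 0.2439² + 0.2244² + 0.0537² + 0.0732² + 0.0585² = 0.009526 + 0.061901 + 0.059487 + 0.050355 + 0.002884 + 0.005358 + 0.003422 = 0.192933
B_minu = 1 / 0.192933 = 5.1831
Highest B → broadest niche (most generalist): Sorex araneus (B = 6.50).

Sorex araneus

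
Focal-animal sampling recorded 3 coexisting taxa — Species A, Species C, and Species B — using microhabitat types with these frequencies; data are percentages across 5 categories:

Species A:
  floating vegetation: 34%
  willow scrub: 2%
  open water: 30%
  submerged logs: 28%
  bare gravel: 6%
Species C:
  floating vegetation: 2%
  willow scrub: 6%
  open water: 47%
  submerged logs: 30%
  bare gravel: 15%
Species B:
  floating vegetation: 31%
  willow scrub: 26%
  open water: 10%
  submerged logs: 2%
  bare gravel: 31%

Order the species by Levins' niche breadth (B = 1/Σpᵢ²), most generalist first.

Species B > Species A > Species C

Convert percentages to proportions (divide by 100).
Σp_Aᵢ² = 0.34² + 0.02² + 0.30² + 0.28² + 0.06² = 0.1156 + 0.0004 + 0.0900 + 0.0784 + 0.0036 = 0.2880
B_A = 1 / 0.2880 = 3.4722
Σp_Cᵢ² = 0.02² + 0.06² + 0.47² + 0.30² + 0.15² = 0.0004 + 0.0036 + 0.2209 + 0.0900 + 0.0225 = 0.3374
B_C = 1 / 0.3374 = 2.9638
Σp_Bᵢ² = 0.31² + 0.26² + 0.10² + 0.02² + 0.31² = 0.0961 + 0.0676 + 0.0100 + 0.0004 + 0.0961 = 0.2702
B_B = 1 / 0.2702 = 3.7010
Ranking by B (broadest → narrowest): Species B (3.70) > Species A (3.47) > Species C (2.96)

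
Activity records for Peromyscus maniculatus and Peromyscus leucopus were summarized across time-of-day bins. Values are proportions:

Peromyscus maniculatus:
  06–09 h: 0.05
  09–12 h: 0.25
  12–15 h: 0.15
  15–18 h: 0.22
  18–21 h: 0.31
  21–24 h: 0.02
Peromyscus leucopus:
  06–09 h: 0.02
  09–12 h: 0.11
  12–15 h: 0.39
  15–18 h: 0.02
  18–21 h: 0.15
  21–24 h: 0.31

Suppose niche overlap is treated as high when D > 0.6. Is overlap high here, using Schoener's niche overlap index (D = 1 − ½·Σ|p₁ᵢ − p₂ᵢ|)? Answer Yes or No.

No

Σ|p₁ᵢ − p₂ᵢ| = 0.03 + 0.14 + 0.24 + 0.20 + 0.16 + 0.29 = 1.06
D = 1 − ½ × 1.06 = 1 − 0.530 = 0.4700
D = 0.4700 < 0.6 → No.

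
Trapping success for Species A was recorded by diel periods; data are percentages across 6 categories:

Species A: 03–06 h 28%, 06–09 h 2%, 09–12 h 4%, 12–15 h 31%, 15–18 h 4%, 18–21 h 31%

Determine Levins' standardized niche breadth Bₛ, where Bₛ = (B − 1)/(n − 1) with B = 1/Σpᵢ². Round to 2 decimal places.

Convert percentages to proportions (divide by 100).
Σpᵢ² = 0.28² + 0.02² + 0.04² + 0.31² + 0.04² + 0.31² = 0.0784 + 0.0004 + 0.0016 + 0.0961 + 0.0016 + 0.0961 = 0.2742
B = 1 / 0.2742 = 3.6470
Bₛ = (B − 1)/(n − 1) = (3.6470 − 1)/(6 − 1) = 2.6470/5 = 0.5294

0.53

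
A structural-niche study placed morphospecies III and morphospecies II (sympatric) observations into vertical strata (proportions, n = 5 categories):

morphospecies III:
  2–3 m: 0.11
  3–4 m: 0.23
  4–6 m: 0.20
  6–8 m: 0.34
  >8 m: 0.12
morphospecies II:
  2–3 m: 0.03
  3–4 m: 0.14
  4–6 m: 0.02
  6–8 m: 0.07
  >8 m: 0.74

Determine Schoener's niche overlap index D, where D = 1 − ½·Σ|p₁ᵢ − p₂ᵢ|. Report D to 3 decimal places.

0.380

Σ|p₁ᵢ − p₂ᵢ| = 0.08 + 0.09 + 0.18 + 0.27 + 0.62 = 1.24
D = 1 − ½ × 1.24 = 1 − 0.620 = 0.38000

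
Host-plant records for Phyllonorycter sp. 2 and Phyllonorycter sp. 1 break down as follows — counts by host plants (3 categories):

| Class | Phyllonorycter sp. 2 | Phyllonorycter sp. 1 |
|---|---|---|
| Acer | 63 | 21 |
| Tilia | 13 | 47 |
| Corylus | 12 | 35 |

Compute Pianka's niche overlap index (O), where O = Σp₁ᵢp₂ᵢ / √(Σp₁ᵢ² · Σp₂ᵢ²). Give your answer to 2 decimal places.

0.58

Proportions for Phyllonorycter sp. 2 (n=88): 63/88=0.7159, 13/88=0.1477, 12/88=0.1364
Proportions for Phyllonorycter sp. 1 (n=103): 21/103=0.2039, 47/103=0.4563, 35/103=0.3398
Σ p₁ᵢp₂ᵢ = 0.145972 + 0.067396 + 0.046349 = 0.259717
Σp_1ᵢ² = 0.7159² + 0.1477² + 0.1364² = 0.512513 + 0.021815 + 0.018605 = 0.552933
Σp_2ᵢ² = 0.2039² + 0.4563² + 0.3398² = 0.041575 + 0.208210 + 0.115464 = 0.365249
O = 0.259717 / √(0.552933 × 0.365249) = 0.259717 / 0.4493976 = 0.5779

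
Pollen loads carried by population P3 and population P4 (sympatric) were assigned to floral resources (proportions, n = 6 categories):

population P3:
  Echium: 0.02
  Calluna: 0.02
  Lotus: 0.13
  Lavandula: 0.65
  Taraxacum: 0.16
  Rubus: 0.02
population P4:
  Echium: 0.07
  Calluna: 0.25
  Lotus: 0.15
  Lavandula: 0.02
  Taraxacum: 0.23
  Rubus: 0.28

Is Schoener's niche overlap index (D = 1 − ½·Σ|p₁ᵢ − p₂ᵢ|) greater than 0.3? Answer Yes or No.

Σ|p₁ᵢ − p₂ᵢ| = 0.05 + 0.23 + 0.02 + 0.63 + 0.07 + 0.26 = 1.26
D = 1 − ½ × 1.26 = 1 − 0.630 = 0.3700
D = 0.3700 > 0.3 → Yes.

Yes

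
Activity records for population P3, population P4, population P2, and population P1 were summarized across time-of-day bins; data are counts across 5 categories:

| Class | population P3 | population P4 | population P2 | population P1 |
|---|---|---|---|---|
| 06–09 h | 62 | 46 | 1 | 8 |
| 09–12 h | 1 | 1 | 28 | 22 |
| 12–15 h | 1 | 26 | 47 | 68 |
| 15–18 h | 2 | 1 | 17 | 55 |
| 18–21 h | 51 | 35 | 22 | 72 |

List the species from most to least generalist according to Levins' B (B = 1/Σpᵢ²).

population P1 > population P2 > population P4 > population P3

Proportions for population P3 (n=117): 62/117=0.5299, 1/117=0.0085, 1/117=0.0085, 2/117=0.0171, 51/117=0.4359
Proportions for population P4 (n=109): 46/109=0.4220, 1/109=0.0092, 26/109=0.2385, 1/109=0.0092, 35/109=0.3211
Proportions for population P2 (n=115): 1/115=0.0087, 28/115=0.2435, 47/115=0.4087, 17/115=0.1478, 22/115=0.1913
Proportions for population P1 (n=225): 8/225=0.0356, 22/225=0.0978, 68/225=0.3022, 55/225=0.2444, 72/225=0.3200
Σp_P3ᵢ² = 0.5299² + 0.0085² + 0.0085² + 0.0171² + 0.4359² = 0.280794 + 0.000072 + 0.000072 + 0.000292 + 0.190009 = 0.471239
B_P3 = 1 / 0.471239 = 2.1221
Σp_P4ᵢ² = 0.4220² + 0.0092² + 0.2385² + 0.0092² + 0.3211² = 0.178084 + 0.000085 + 0.056882 + 0.000085 + 0.103105 = 0.338241
B_P4 = 1 / 0.338241 = 2.9565
Σp_P2ᵢ² = 0.0087² + 0.2435² + 0.4087² + 0.1478² + 0.1913² = 0.000076 + 0.059292 + 0.167036 + 0.021845 + 0.036596 = 0.284845
B_P2 = 1 / 0.284845 = 3.5107
Σp_P1ᵢ² = 0.0356² + 0.0978² + 0.3022² + 0.2444² + 0.3200² = 0.001267 + 0.009565 + 0.091325 + 0.059731 + 0.102400 = 0.264288
B_P1 = 1 / 0.264288 = 3.7838
Ranking by B (broadest → narrowest): population P1 (3.78) > population P2 (3.51) > population P4 (2.96) > population P3 (2.12)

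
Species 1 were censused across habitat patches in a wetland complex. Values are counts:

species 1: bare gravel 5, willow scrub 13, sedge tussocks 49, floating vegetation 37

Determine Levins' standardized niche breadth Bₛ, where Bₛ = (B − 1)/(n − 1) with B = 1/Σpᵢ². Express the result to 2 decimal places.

Proportions for species 1 (n=104): 5/104=0.0481, 13/104=0.1250, 49/104=0.4712, 37/104=0.3558
Σpᵢ² = 0.0481² + 0.1250² + 0.4712² + 0.3558² = 0.002314 + 0.015625 + 0.222029 + 0.126594 = 0.366562
B = 1 / 0.366562 = 2.7281
Bₛ = (B − 1)/(n − 1) = (2.7281 − 1)/(4 − 1) = 1.7281/3 = 0.5760

0.58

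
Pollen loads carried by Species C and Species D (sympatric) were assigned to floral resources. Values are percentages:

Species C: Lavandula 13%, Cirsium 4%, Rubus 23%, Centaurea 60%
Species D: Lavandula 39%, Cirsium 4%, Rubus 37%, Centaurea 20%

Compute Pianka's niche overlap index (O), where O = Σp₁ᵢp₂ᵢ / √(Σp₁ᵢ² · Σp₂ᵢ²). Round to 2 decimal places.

Convert percentages to proportions (divide by 100).
Σ p₁ᵢp₂ᵢ = 0.0507 + 0.0016 + 0.0851 + 0.1200 = 0.2574
Σp_1ᵢ² = 0.13² + 0.04² + 0.23² + 0.60² = 0.0169 + 0.0016 + 0.0529 + 0.3600 = 0.4314
Σp_2ᵢ² = 0.39² + 0.04² + 0.37² + 0.20² = 0.1521 + 0.0016 + 0.1369 + 0.0400 = 0.3306
O = 0.2574 / √(0.4314 × 0.3306) = 0.2574 / 0.37765 = 0.6816

0.68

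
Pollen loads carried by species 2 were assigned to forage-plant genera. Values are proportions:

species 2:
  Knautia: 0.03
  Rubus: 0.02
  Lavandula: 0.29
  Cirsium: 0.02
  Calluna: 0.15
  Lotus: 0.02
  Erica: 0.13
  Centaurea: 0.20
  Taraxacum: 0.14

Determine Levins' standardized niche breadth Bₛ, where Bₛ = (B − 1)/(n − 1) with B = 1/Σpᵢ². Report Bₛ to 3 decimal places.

0.550

Σpᵢ² = 0.03² + 0.02² + 0.29² + 0.02² + 0.15² + 0.02² + 0.13² + 0.20² + 0.14² = 0.0009 + 0.0004 + 0.0841 + 0.0004 + 0.0225 + 0.0004 + 0.0169 + 0.0400 + 0.0196 = 0.1852
B = 1 / 0.1852 = 5.39957
Bₛ = (B − 1)/(n − 1) = (5.39957 − 1)/(9 − 1) = 4.39957/8 = 0.54995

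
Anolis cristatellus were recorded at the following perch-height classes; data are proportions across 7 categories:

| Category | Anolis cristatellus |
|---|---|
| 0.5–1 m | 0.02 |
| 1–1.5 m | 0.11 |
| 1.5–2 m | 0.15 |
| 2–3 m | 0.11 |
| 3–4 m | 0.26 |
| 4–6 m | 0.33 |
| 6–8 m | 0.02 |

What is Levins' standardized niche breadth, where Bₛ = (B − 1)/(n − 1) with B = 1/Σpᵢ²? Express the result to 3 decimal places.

Σpᵢ² = 0.02² + 0.11² + 0.15² + 0.11² + 0.26² + 0.33² + 0.02² = 0.0004 + 0.0121 + 0.0225 + 0.0121 + 0.0676 + 0.1089 + 0.0004 = 0.2240
B = 1 / 0.2240 = 4.46429
Bₛ = (B − 1)/(n − 1) = (4.46429 − 1)/(7 − 1) = 3.46429/6 = 0.57738

0.577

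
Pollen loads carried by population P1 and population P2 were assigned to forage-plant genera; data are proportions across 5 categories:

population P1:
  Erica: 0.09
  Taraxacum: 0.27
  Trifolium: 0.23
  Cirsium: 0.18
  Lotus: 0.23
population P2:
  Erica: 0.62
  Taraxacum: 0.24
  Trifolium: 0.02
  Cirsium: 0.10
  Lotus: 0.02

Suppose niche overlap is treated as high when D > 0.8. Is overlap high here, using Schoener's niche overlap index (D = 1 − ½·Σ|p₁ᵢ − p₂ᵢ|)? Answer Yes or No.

Σ|p₁ᵢ − p₂ᵢ| = 0.53 + 0.03 + 0.21 + 0.08 + 0.21 = 1.06
D = 1 − ½ × 1.06 = 1 − 0.530 = 0.4700
D = 0.4700 < 0.8 → No.

No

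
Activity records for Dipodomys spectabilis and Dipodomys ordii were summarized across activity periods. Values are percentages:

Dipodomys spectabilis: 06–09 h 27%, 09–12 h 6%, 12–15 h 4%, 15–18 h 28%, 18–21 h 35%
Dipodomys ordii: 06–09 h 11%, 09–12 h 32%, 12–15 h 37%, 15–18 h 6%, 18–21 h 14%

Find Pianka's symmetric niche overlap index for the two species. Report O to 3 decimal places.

Convert percentages to proportions (divide by 100).
Σ p₁ᵢp₂ᵢ = 0.0297 + 0.0192 + 0.0148 + 0.0168 + 0.0490 = 0.1295
Σp_1ᵢ² = 0.27² + 0.06² + 0.04² + 0.28² + 0.35² = 0.0729 + 0.0036 + 0.0016 + 0.0784 + 0.1225 = 0.2790
Σp_2ᵢ² = 0.11² + 0.32² + 0.37² + 0.06² + 0.14² = 0.0121 + 0.1024 + 0.1369 + 0.0036 + 0.0196 = 0.2746
O = 0.1295 / √(0.2790 × 0.2746) = 0.1295 / 0.276791 = 0.46786

0.468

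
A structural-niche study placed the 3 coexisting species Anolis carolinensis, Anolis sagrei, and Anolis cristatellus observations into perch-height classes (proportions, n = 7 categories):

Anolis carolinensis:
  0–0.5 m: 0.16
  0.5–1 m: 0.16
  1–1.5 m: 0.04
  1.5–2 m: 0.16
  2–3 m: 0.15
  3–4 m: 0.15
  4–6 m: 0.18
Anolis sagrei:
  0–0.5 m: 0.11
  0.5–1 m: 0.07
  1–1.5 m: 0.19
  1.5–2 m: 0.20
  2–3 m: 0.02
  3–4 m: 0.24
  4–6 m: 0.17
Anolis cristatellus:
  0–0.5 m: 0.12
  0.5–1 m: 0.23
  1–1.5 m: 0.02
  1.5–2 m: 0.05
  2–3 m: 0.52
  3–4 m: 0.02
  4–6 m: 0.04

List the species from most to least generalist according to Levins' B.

Σp_caroᵢ² = 0.16² + 0.16² + 0.04² + 0.16² + 0.15² + 0.15² + 0.18² = 0.0256 + 0.0256 + 0.0016 + 0.0256 + 0.0225 + 0.0225 + 0.0324 = 0.1558
B_caro = 1 / 0.1558 = 6.4185
Σp_sagrᵢ² = 0.11² + 0.07² + 0.19² + 0.20² + 0.02² + 0.24² + 0.17² = 0.0121 + 0.0049 + 0.0361 + 0.0400 + 0.0004 + 0.0576 + 0.0289 = 0.1800
B_sagr = 1 / 0.1800 = 5.5556
Σp_crisᵢ² = 0.12² + 0.23² + 0.02² + 0.05² + 0.52² + 0.02² + 0.04² = 0.0144 + 0.0529 + 0.0004 + 0.0025 + 0.2704 + 0.0004 + 0.0016 = 0.3426
B_cris = 1 / 0.3426 = 2.9189
Ranking by B (broadest → narrowest): Anolis carolinensis (6.42) > Anolis sagrei (5.56) > Anolis cristatellus (2.92)

Anolis carolinensis > Anolis sagrei > Anolis cristatellus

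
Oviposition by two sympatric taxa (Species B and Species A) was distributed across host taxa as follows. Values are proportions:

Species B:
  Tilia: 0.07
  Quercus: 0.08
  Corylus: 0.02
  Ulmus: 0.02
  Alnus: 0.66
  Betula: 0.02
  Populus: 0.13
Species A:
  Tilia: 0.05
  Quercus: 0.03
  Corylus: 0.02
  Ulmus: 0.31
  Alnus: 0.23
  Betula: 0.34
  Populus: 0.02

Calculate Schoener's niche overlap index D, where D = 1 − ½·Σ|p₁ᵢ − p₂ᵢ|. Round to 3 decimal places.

0.390

Σ|p₁ᵢ − p₂ᵢ| = 0.02 + 0.05 + 0.00 + 0.29 + 0.43 + 0.32 + 0.11 = 1.22
D = 1 − ½ × 1.22 = 1 − 0.610 = 0.39000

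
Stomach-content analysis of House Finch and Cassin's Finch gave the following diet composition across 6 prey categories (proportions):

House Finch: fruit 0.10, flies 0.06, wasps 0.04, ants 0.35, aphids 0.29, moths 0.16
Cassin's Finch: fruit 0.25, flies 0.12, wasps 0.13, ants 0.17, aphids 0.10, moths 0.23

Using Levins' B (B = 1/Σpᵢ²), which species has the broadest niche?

Cassin's Finch

Σp_Housᵢ² = 0.10² + 0.06² + 0.04² + 0.35² + 0.29² + 0.16² = 0.0100 + 0.0036 + 0.0016 + 0.1225 + 0.0841 + 0.0256 = 0.2474
B_Hous = 1 / 0.2474 = 4.0420
Σp_Cassᵢ² = 0.25² + 0.12² + 0.13² + 0.17² + 0.10² + 0.23² = 0.0625 + 0.0144 + 0.0169 + 0.0289 + 0.0100 + 0.0529 = 0.1856
B_Cass = 1 / 0.1856 = 5.3879
Highest B → broadest niche (most generalist): Cassin's Finch (B = 5.39).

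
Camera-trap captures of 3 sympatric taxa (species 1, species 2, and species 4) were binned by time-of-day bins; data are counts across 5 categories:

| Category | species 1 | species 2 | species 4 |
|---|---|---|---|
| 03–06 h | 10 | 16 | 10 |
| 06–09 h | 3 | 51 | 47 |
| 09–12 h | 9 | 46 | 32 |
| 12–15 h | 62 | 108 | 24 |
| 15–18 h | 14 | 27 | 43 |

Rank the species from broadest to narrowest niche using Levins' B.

Proportions for species 1 (n=98): 10/98=0.1020, 3/98=0.0306, 9/98=0.0918, 62/98=0.6327, 14/98=0.1429
Proportions for species 2 (n=248): 16/248=0.0645, 51/248=0.2056, 46/248=0.1855, 108/248=0.4355, 27/248=0.1089
Proportions for species 4 (n=156): 10/156=0.0641, 47/156=0.3013, 32/156=0.2051, 24/156=0.1538, 43/156=0.2756
Σp_1ᵢ² = 0.1020² + 0.0306² + 0.0918² + 0.6327² + 0.1429² = 0.010404 + 0.000936 + 0.008427 + 0.400309 + 0.020420 = 0.440496
B_1 = 1 / 0.440496 = 2.2702
Σp_2ᵢ² = 0.0645² + 0.2056² + 0.1855² + 0.4355² + 0.1089² = 0.004160 + 0.042271 + 0.034410 + 0.189660 + 0.011859 = 0.282360
B_2 = 1 / 0.282360 = 3.5416
Σp_4ᵢ² = 0.0641² + 0.3013² + 0.2051² + 0.1538² + 0.2756² = 0.004109 + 0.090782 + 0.042066 + 0.023654 + 0.075955 = 0.236566
B_4 = 1 / 0.236566 = 4.2272
Ranking by B (broadest → narrowest): species 4 (4.23) > species 2 (3.54) > species 1 (2.27)

species 4 > species 2 > species 1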